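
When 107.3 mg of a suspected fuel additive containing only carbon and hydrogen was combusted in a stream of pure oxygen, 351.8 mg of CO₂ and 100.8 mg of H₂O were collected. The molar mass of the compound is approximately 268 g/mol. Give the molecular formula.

C20H28

mol C = 0.3518 g CO₂ ÷ 44.009 g/mol = 0.0079938 mol
mol H = 2 × 0.1008 g H₂O ÷ 18.015 g/mol = 0.011191 mol
Divide by the smallest (0.0079938 mol): C 1.000, H 1.400
Multiplying each by 5 gives whole numbers: C 5.00, H 7.00
Empirical formula: C5H7
Empirical-formula mass = 67.11 g/mol; 268 ÷ 67.11 ≈ 4, so the molecular formula is C20H28.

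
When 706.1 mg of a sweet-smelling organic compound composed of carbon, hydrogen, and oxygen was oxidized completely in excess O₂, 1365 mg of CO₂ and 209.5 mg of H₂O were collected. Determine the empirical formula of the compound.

C8H6O5

mol C = 1.365 g CO₂ ÷ 44.009 g/mol = 0.031016 mol
mol H = 2 × 0.2095 g H₂O ÷ 18.015 g/mol = 0.023258 mol
mass O = 0.7061 − (0.37254 + 0.023444) = 0.31012 g → mol O = 0.31012 ÷ 15.999 = 0.019384 mol
Divide by the smallest (0.019384 mol): C 1.600, H 1.200, O 1.000
Multiplying each by 5 gives whole numbers: C 8.00, H 6.00, O 5.00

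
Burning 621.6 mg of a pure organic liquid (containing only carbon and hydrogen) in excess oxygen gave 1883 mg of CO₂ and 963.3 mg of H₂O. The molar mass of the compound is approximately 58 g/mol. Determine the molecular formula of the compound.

C4H10

mol C = 1.883 g CO₂ ÷ 44.009 g/mol = 0.042787 mol
mol H = 2 × 0.9633 g H₂O ÷ 18.015 g/mol = 0.10694 mol
Divide by the smallest (0.042787 mol): C 1.000, H 2.499
Multiplying each by 2 gives whole numbers: C 2.00, H 5.00
Empirical formula: C2H5
Empirical-formula mass = 29.06 g/mol; 58 ÷ 29.06 ≈ 2, so the molecular formula is C4H10.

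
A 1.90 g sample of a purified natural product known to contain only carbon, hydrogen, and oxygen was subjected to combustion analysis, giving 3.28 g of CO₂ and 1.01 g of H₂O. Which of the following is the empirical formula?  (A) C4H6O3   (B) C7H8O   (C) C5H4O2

(A) C4H6O3

mol C = 3.28 g CO₂ ÷ 44.009 g/mol = 0.07453 mol
mol H = 2 × 1.01 g H₂O ÷ 18.015 g/mol = 0.1121 mol
mass O = 1.90 − (0.8952 + 0.1130) = 0.8918 g → mol O = 0.8918 ÷ 15.999 = 0.05574 mol
Divide by the smallest (0.05574 mol): C 1.337, H 2.012, O 1.000
Multiplying each by 3 gives whole numbers: C 4.01, H 6.03, O 3.00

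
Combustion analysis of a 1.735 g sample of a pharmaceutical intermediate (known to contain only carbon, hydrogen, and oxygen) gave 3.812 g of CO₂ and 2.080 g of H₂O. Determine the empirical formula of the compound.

C3H8O

mol C = 3.812 g CO₂ ÷ 44.009 g/mol = 0.086619 mol
mol H = 2 × 2.080 g H₂O ÷ 18.015 g/mol = 0.23092 mol
mass O = 1.735 − (1.0404 + 0.23277) = 0.46186 g → mol O = 0.46186 ÷ 15.999 = 0.028868 mol
Divide by the smallest (0.028868 mol): C 3.001, H 7.999, O 1.000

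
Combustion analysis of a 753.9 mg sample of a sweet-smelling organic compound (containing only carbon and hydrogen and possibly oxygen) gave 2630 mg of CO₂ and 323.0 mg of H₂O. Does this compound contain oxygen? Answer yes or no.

no

mol C = 2.630 g CO₂ ÷ 44.009 g/mol = 0.059761 mol
mol H = 2 × 0.3230 g H₂O ÷ 18.015 g/mol = 0.035859 mol
C and H together account for 0.75393 g — essentially the entire 0.7539 g sample — so the compound contains no oxygen.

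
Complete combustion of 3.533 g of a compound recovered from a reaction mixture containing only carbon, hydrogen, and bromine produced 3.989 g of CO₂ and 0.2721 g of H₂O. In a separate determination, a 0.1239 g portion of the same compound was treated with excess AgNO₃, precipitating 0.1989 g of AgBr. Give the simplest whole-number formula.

mol C = 3.989 g CO₂ ÷ 44.009 g/mol = 0.090641 mol
mol H = 2 × 0.2721 g H₂O ÷ 18.015 g/mol = 0.030208 mol
From the AgBr data: mol Br per gram of compound = (0.1989 ÷ 187.772) ÷ 0.1239 = 0.0085493 mol/g, so in the 3.533 g combustion sample mol Br = 0.030205 mol
Divide by the smallest (0.030205 mol): C 3.001, H 1.000, Br 1.000

C3HBr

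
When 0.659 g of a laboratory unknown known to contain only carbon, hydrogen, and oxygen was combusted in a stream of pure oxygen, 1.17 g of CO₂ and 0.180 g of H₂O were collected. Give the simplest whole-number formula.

C4H3O3

mol C = 1.17 g CO₂ ÷ 44.009 g/mol = 0.02659 mol
mol H = 2 × 0.180 g H₂O ÷ 18.015 g/mol = 0.01998 mol
mass O = 0.659 − (0.3193 + 0.02014) = 0.3195 g → mol O = 0.3195 ÷ 15.999 = 0.01997 mol
Divide by the smallest (0.01997 mol): C 1.331, H 1.001, O 1.000
Multiplying each by 3 gives whole numbers: C 3.99, H 3.00, O 3.00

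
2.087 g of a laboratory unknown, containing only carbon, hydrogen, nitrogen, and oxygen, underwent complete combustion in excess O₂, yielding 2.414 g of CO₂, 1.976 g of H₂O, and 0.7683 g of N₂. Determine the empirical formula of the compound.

C2H8N2O

mol C = 2.414 g CO₂ ÷ 44.009 g/mol = 0.054852 mol
mol H = 2 × 1.976 g H₂O ÷ 18.015 g/mol = 0.21937 mol
mol N = 2 × 0.7683 g N₂ ÷ 28.014 g/mol = 0.054851 mol
mass O = 2.087 − (0.65883 + 0.22113 + 0.76830) = 0.43874 g → mol O = 0.43874 ÷ 15.999 = 0.027423 mol
Divide by the smallest (0.027423 mol): C 2.000, H 8.000, N 2.000, O 1.000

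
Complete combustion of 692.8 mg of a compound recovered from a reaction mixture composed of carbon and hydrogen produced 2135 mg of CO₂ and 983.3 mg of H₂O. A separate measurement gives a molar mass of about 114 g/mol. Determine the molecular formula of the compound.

mol C = 2.135 g CO₂ ÷ 44.009 g/mol = 0.048513 mol
mol H = 2 × 0.9833 g H₂O ÷ 18.015 g/mol = 0.10916 mol
Divide by the smallest (0.048513 mol): C 1.000, H 2.250
Multiplying each by 4 gives whole numbers: C 4.00, H 9.00
Empirical formula: C4H9
Empirical-formula mass = 57.12 g/mol; 114 ÷ 57.12 ≈ 2, so the molecular formula is C8H18.

C8H18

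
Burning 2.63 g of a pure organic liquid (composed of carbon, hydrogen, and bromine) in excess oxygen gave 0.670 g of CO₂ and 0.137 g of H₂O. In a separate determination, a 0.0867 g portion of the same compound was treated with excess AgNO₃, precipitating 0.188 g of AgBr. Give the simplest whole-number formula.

mol C = 0.670 g CO₂ ÷ 44.009 g/mol = 0.01522 mol
mol H = 2 × 0.137 g H₂O ÷ 18.015 g/mol = 0.01521 mol
From the AgBr data: mol Br per gram of compound = (0.188 ÷ 187.772) ÷ 0.0867 = 0.01155 mol/g, so in the 2.63 g combustion sample mol Br = 0.03037 mol
Divide by the smallest (0.01521 mol): C 1.001, H 1.000, Br 1.997

CHBr2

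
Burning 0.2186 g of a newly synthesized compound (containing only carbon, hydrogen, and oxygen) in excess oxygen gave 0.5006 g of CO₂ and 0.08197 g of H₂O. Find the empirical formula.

mol C = 0.5006 g CO₂ ÷ 44.009 g/mol = 0.011375 mol
mol H = 2 × 0.08197 g H₂O ÷ 18.015 g/mol = 0.0091002 mol
mass O = 0.2186 − (0.13662 + 0.0091730) = 0.072803 g → mol O = 0.072803 ÷ 15.999 = 0.0045504 mol
Divide by the smallest (0.0045504 mol): C 2.500, H 2.000, O 1.000
Multiplying each by 2 gives whole numbers: C 5.00, H 4.00, O 2.00

C5H4O2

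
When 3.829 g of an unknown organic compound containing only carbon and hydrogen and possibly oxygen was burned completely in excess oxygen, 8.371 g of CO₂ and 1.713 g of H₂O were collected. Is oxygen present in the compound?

yes

mol C = 8.371 g CO₂ ÷ 44.009 g/mol = 0.19021 mol
mol H = 2 × 1.713 g H₂O ÷ 18.015 g/mol = 0.19017 mol
C and H account for only 2.4763 g of the 3.829 g sample; the remaining 1.3527 g must be oxygen.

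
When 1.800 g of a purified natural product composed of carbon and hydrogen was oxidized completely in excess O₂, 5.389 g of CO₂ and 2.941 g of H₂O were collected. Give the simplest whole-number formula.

mol C = 5.389 g CO₂ ÷ 44.009 g/mol = 0.12245 mol
mol H = 2 × 2.941 g H₂O ÷ 18.015 g/mol = 0.32651 mol
Divide by the smallest (0.12245 mol): C 1.000, H 2.666
Multiplying each by 3 gives whole numbers: C 3.00, H 8.00

C3H8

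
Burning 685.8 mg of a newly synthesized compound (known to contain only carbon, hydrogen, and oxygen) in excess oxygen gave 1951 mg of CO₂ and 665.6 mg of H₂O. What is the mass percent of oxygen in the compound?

mol C = 1.951 g CO₂ ÷ 44.009 g/mol = 0.044332 mol
mol H = 2 × 0.6656 g H₂O ÷ 18.015 g/mol = 0.073894 mol
mass O = 0.6858 − (0.53247 + 0.074485) = 0.078845 g → mol O = 0.078845 ÷ 15.999 = 0.0049281 mol
mass % O = 0.078845 g ÷ 0.6858 g × 100%

11.50%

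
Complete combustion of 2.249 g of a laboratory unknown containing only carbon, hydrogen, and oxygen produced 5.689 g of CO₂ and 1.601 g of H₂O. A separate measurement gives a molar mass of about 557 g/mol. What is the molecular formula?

mol C = 5.689 g CO₂ ÷ 44.009 g/mol = 0.12927 mol
mol H = 2 × 1.601 g H₂O ÷ 18.015 g/mol = 0.17774 mol
mass O = 2.249 − (1.5527 + 0.17916) = 0.51719 g → mol O = 0.51719 ÷ 15.999 = 0.032326 mol
Divide by the smallest (0.032326 mol): C 3.999, H 5.498, O 1.000
Multiplying each by 2 gives whole numbers: C 8.00, H 11.00, O 2.00
Empirical formula: C8H11O2
Empirical-formula mass = 139.17 g/mol; 557 ÷ 139.17 ≈ 4, so the molecular formula is C32H44O8.

C32H44O8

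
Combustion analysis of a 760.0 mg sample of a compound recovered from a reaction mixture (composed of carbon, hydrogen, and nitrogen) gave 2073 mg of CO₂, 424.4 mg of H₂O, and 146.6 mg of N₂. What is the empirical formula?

C9H9N2

mol C = 2.073 g CO₂ ÷ 44.009 g/mol = 0.047104 mol
mol H = 2 × 0.4244 g H₂O ÷ 18.015 g/mol = 0.047116 mol
mol N = 2 × 0.1466 g N₂ ÷ 28.014 g/mol = 0.010466 mol
Divide by the smallest (0.010466 mol): C 4.501, H 4.502, N 1.000
Multiplying each by 2 gives whole numbers: C 9.00, H 9.00, N 2.00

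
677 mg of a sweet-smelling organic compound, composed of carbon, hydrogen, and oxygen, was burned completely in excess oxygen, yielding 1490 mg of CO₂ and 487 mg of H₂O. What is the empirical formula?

C5H8O2

mol C = 1.49 g CO₂ ÷ 44.009 g/mol = 0.03386 mol
mol H = 2 × 0.487 g H₂O ÷ 18.015 g/mol = 0.05407 mol
mass O = 0.677 − (0.4067 + 0.05450) = 0.2158 g → mol O = 0.2158 ÷ 15.999 = 0.01349 mol
Divide by the smallest (0.01349 mol): C 2.510, H 4.007, O 1.000
Multiplying each by 2 gives whole numbers: C 5.02, H 8.01, O 2.00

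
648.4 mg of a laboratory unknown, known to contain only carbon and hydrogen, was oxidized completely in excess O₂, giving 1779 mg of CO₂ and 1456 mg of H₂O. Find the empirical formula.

mol C = 1.779 g CO₂ ÷ 44.009 g/mol = 0.040424 mol
mol H = 2 × 1.456 g H₂O ÷ 18.015 g/mol = 0.16164 mol
Divide by the smallest (0.040424 mol): C 1.000, H 3.999

CH4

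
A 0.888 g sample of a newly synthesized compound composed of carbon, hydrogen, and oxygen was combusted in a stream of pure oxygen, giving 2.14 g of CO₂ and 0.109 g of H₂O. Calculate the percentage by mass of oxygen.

mol C = 2.14 g CO₂ ÷ 44.009 g/mol = 0.04863 mol
mol H = 2 × 0.109 g H₂O ÷ 18.015 g/mol = 0.01210 mol
mass O = 0.888 − (0.5841 + 0.01220) = 0.2918 g → mol O = 0.2918 ÷ 15.999 = 0.01824 mol
mass % O = 0.2918 g ÷ 0.888 g × 100%

32.9%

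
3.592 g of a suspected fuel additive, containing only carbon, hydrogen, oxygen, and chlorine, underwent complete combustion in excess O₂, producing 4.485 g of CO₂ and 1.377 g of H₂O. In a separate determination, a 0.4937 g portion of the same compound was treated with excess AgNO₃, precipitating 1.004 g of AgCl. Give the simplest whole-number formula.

C4H6Cl2O

mol C = 4.485 g CO₂ ÷ 44.009 g/mol = 0.10191 mol
mol H = 2 × 1.377 g H₂O ÷ 18.015 g/mol = 0.15287 mol
From the AgCl data: mol Cl per gram of compound = (1.004 ÷ 143.318) ÷ 0.4937 = 0.014190 mol/g, so in the 3.592 g combustion sample mol Cl = 0.050969 mol
mass O = 3.592 − (1.2241 + 0.15410 + 1.8069) = 0.40700 g → mol O = 0.40700 ÷ 15.999 = 0.025439 mol
Divide by the smallest (0.025439 mol): C 4.006, H 6.009, Cl 2.004, O 1.000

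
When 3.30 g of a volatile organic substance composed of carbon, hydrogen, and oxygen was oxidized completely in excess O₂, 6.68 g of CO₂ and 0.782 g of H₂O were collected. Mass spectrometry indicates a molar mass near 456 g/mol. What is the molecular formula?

C21H12O12

mol C = 6.68 g CO₂ ÷ 44.009 g/mol = 0.1518 mol
mol H = 2 × 0.782 g H₂O ÷ 18.015 g/mol = 0.08682 mol
mass O = 3.30 − (1.823 + 0.08751) = 1.389 g → mol O = 1.389 ÷ 15.999 = 0.08684 mol
Divide by the smallest (0.08682 mol): C 1.748, H 1.000, O 1.000
Multiplying each by 4 gives whole numbers: C 6.99, H 4.00, O 4.00
Empirical formula: C7H4O4
Empirical-formula mass = 152.10 g/mol; 456 ÷ 152.10 ≈ 3, so the molecular formula is C21H12O12.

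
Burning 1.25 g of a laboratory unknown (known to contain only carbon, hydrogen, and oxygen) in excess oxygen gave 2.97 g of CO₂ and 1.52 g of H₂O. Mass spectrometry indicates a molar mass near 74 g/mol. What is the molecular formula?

C4H10O

mol C = 2.97 g CO₂ ÷ 44.009 g/mol = 0.06749 mol
mol H = 2 × 1.52 g H₂O ÷ 18.015 g/mol = 0.1687 mol
mass O = 1.25 − (0.8106 + 0.1701) = 0.2693 g → mol O = 0.2693 ÷ 15.999 = 0.01683 mol
Divide by the smallest (0.01683 mol): C 4.009, H 10.024, O 1.000
Empirical formula: C4H10O
Empirical-formula mass = 74.12 g/mol; 74 ÷ 74.12 ≈ 1, so the molecular formula is C4H10O.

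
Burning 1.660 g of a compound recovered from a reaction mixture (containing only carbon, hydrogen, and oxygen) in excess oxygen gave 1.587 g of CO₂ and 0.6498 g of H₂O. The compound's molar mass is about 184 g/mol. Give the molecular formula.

C4H8O8

mol C = 1.587 g CO₂ ÷ 44.009 g/mol = 0.036061 mol
mol H = 2 × 0.6498 g H₂O ÷ 18.015 g/mol = 0.072140 mol
mass O = 1.660 − (0.43313 + 0.072717) = 1.1542 g → mol O = 1.1542 ÷ 15.999 = 0.072139 mol
Divide by the smallest (0.036061 mol): C 1.000, H 2.001, O 2.000
Empirical formula: CH2O2
Empirical-formula mass = 46.02 g/mol; 184 ÷ 46.02 ≈ 4, so the molecular formula is C4H8O8.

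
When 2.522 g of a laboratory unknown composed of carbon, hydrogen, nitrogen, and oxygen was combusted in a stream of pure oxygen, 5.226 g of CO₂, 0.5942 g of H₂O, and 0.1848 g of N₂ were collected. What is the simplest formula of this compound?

mol C = 5.226 g CO₂ ÷ 44.009 g/mol = 0.11875 mol
mol H = 2 × 0.5942 g H₂O ÷ 18.015 g/mol = 0.065967 mol
mol N = 2 × 0.1848 g N₂ ÷ 28.014 g/mol = 0.013193 mol
mass O = 2.522 − (1.4263 + 0.066495 + 0.18480) = 0.84442 g → mol O = 0.84442 ÷ 15.999 = 0.052779 mol
Divide by the smallest (0.013193 mol): C 9.001, H 5.000, N 1.000, O 4.000

C9H5NO4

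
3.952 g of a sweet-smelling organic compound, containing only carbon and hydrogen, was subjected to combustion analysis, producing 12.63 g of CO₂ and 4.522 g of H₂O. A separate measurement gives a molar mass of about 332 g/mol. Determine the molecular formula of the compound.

mol C = 12.63 g CO₂ ÷ 44.009 g/mol = 0.28699 mol
mol H = 2 × 4.522 g H₂O ÷ 18.015 g/mol = 0.50203 mol
Divide by the smallest (0.28699 mol): C 1.000, H 1.749
Multiplying each by 4 gives whole numbers: C 4.00, H 7.00
Empirical formula: C4H7
Empirical-formula mass = 55.10 g/mol; 332 ÷ 55.10 ≈ 6, so the molecular formula is C24H42.

C24H42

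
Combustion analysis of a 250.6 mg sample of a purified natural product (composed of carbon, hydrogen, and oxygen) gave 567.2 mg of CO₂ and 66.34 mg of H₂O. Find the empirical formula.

C7H4O3

mol C = 0.5672 g CO₂ ÷ 44.009 g/mol = 0.012888 mol
mol H = 2 × 0.06634 g H₂O ÷ 18.015 g/mol = 0.0073650 mol
mass O = 0.2506 − (0.15480 + 0.0074239) = 0.088375 g → mol O = 0.088375 ÷ 15.999 = 0.0055238 mol
Divide by the smallest (0.0055238 mol): C 2.333, H 1.333, O 1.000
Multiplying each by 3 gives whole numbers: C 7.00, H 4.00, O 3.00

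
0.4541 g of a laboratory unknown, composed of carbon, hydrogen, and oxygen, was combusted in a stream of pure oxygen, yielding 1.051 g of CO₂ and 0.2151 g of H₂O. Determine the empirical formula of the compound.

C8H8O3

mol C = 1.051 g CO₂ ÷ 44.009 g/mol = 0.023881 mol
mol H = 2 × 0.2151 g H₂O ÷ 18.015 g/mol = 0.023880 mol
mass O = 0.4541 − (0.28684 + 0.024071) = 0.14319 g → mol O = 0.14319 ÷ 15.999 = 0.0089498 mol
Divide by the smallest (0.0089498 mol): C 2.668, H 2.668, O 1.000
Multiplying each by 3 gives whole numbers: C 8.01, H 8.00, O 3.00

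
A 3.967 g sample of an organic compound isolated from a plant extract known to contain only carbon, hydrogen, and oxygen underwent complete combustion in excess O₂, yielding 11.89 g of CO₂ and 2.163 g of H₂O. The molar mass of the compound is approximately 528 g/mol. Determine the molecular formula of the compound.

mol C = 11.89 g CO₂ ÷ 44.009 g/mol = 0.27017 mol
mol H = 2 × 2.163 g H₂O ÷ 18.015 g/mol = 0.24013 mol
mass O = 3.967 − (3.2450 + 0.24205) = 0.47991 g → mol O = 0.47991 ÷ 15.999 = 0.029996 mol
Divide by the smallest (0.029996 mol): C 9.007, H 8.005, O 1.000
Empirical formula: C9H8O
Empirical-formula mass = 132.16 g/mol; 528 ÷ 132.16 ≈ 4, so the molecular formula is C36H32O4.

C36H32O4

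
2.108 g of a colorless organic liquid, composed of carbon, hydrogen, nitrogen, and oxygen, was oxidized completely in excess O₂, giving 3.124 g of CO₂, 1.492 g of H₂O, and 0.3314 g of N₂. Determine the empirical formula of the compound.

C3H7NO2

mol C = 3.124 g CO₂ ÷ 44.009 g/mol = 0.070985 mol
mol H = 2 × 1.492 g H₂O ÷ 18.015 g/mol = 0.16564 mol
mol N = 2 × 0.3314 g N₂ ÷ 28.014 g/mol = 0.023660 mol
mass O = 2.108 − (0.85261 + 0.16696 + 0.33140) = 0.75703 g → mol O = 0.75703 ÷ 15.999 = 0.047317 mol
Divide by the smallest (0.023660 mol): C 3.000, H 7.001, N 1.000, O 2.000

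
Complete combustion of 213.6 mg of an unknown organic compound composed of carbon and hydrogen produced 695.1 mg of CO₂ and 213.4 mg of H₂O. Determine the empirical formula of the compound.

C2H3

mol C = 0.6951 g CO₂ ÷ 44.009 g/mol = 0.015794 mol
mol H = 2 × 0.2134 g H₂O ÷ 18.015 g/mol = 0.023691 mol
Divide by the smallest (0.015794 mol): C 1.000, H 1.500
Multiplying each by 2 gives whole numbers: C 2.00, H 3.00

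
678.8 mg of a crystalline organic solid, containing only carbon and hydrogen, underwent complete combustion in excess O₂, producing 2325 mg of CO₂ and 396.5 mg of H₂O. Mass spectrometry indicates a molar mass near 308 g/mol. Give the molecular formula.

mol C = 2.325 g CO₂ ÷ 44.009 g/mol = 0.052830 mol
mol H = 2 × 0.3965 g H₂O ÷ 18.015 g/mol = 0.044019 mol
Divide by the smallest (0.044019 mol): C 1.200, H 1.000
Multiplying each by 5 gives whole numbers: C 6.00, H 5.00
Empirical formula: C6H5
Empirical-formula mass = 77.11 g/mol; 308 ÷ 77.11 ≈ 4, so the molecular formula is C24H20.

C24H20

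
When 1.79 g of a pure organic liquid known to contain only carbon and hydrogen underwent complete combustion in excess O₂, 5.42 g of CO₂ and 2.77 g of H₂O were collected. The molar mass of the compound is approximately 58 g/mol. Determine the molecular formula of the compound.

mol C = 5.42 g CO₂ ÷ 44.009 g/mol = 0.1232 mol
mol H = 2 × 2.77 g H₂O ÷ 18.015 g/mol = 0.3075 mol
Divide by the smallest (0.1232 mol): C 1.000, H 2.497
Multiplying each by 2 gives whole numbers: C 2.00, H 4.99
Empirical formula: C2H5
Empirical-formula mass = 29.06 g/mol; 58 ÷ 29.06 ≈ 2, so the molecular formula is C4H10.

C4H10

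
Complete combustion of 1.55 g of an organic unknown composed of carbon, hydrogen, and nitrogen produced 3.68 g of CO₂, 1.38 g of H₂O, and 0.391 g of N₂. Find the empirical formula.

mol C = 3.68 g CO₂ ÷ 44.009 g/mol = 0.08362 mol
mol H = 2 × 1.38 g H₂O ÷ 18.015 g/mol = 0.1532 mol
mol N = 2 × 0.391 g N₂ ÷ 28.014 g/mol = 0.02791 mol
Divide by the smallest (0.02791 mol): C 2.996, H 5.488, N 1.000
Multiplying each by 2 gives whole numbers: C 5.99, H 10.98, N 2.00

C6H11N2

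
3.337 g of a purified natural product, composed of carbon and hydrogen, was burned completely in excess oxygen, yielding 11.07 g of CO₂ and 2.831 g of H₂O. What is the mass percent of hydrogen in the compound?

9.49%

mol C = 11.07 g CO₂ ÷ 44.009 g/mol = 0.25154 mol
mol H = 2 × 2.831 g H₂O ÷ 18.015 g/mol = 0.31429 mol
mass % H = 0.31681 g ÷ 3.337 g × 100%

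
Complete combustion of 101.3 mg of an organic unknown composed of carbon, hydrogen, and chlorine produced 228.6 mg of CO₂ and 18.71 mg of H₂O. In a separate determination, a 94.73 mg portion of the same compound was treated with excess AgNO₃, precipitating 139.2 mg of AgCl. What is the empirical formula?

C5H2Cl

mol C = 0.2286 g CO₂ ÷ 44.009 g/mol = 0.0051944 mol
mol H = 2 × 0.01871 g H₂O ÷ 18.015 g/mol = 0.0020772 mol
From the AgCl data: mol Cl per gram of compound = (0.1392 ÷ 143.318) ÷ 0.09473 = 0.010253 mol/g, so in the 0.1013 g combustion sample mol Cl = 0.0010386 mol
Divide by the smallest (0.0010386 mol): C 5.001, H 2.000, Cl 1.000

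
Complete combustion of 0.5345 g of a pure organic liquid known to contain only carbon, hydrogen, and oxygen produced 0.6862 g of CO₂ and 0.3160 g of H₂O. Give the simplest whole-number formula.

C4H9O5

mol C = 0.6862 g CO₂ ÷ 44.009 g/mol = 0.015592 mol
mol H = 2 × 0.3160 g H₂O ÷ 18.015 g/mol = 0.035082 mol
mass O = 0.5345 − (0.18728 + 0.035363) = 0.31186 g → mol O = 0.31186 ÷ 15.999 = 0.019492 mol
Divide by the smallest (0.015592 mol): C 1.000, H 2.250, O 1.250
Multiplying each by 4 gives whole numbers: C 4.00, H 9.00, O 5.00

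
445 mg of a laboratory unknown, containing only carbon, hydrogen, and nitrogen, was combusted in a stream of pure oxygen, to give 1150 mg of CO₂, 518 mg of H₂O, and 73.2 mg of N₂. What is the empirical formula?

C5H11N

mol C = 1.15 g CO₂ ÷ 44.009 g/mol = 0.02613 mol
mol H = 2 × 0.518 g H₂O ÷ 18.015 g/mol = 0.05751 mol
mol N = 2 × 0.0732 g N₂ ÷ 28.014 g/mol = 0.005226 mol
Divide by the smallest (0.005226 mol): C 5.000, H 11.004, N 1.000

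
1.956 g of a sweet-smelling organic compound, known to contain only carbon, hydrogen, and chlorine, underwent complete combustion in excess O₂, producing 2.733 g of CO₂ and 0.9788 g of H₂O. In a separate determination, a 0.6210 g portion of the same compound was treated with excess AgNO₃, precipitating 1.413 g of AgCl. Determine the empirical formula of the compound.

mol C = 2.733 g CO₂ ÷ 44.009 g/mol = 0.062101 mol
mol H = 2 × 0.9788 g H₂O ÷ 18.015 g/mol = 0.10867 mol
From the AgCl data: mol Cl per gram of compound = (1.413 ÷ 143.318) ÷ 0.6210 = 0.015876 mol/g, so in the 1.956 g combustion sample mol Cl = 0.031054 mol
Divide by the smallest (0.031054 mol): C 2.000, H 3.499, Cl 1.000
Multiplying each by 2 gives whole numbers: C 4.00, H 7.00, Cl 2.00

C4H7Cl2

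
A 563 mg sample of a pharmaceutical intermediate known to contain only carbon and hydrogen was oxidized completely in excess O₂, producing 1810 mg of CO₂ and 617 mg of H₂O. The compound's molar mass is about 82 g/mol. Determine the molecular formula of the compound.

mol C = 1.81 g CO₂ ÷ 44.009 g/mol = 0.04113 mol
mol H = 2 × 0.617 g H₂O ÷ 18.015 g/mol = 0.06850 mol
Divide by the smallest (0.04113 mol): C 1.000, H 1.665
Multiplying each by 3 gives whole numbers: C 3.00, H 5.00
Empirical formula: C3H5
Empirical-formula mass = 41.07 g/mol; 82 ÷ 41.07 ≈ 2, so the molecular formula is C6H10.

C6H10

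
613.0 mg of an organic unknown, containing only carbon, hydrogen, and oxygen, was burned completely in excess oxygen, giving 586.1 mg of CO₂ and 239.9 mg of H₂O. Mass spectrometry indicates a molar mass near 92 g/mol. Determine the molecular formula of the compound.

mol C = 0.5861 g CO₂ ÷ 44.009 g/mol = 0.013318 mol
mol H = 2 × 0.2399 g H₂O ÷ 18.015 g/mol = 0.026633 mol
mass O = 0.6130 − (0.15996 + 0.026846) = 0.42619 g → mol O = 0.42619 ÷ 15.999 = 0.026639 mol
Divide by the smallest (0.013318 mol): C 1.000, H 2.000, O 2.000
Empirical formula: CH2O2
Empirical-formula mass = 46.02 g/mol; 92 ÷ 46.02 ≈ 2, so the molecular formula is C2H4O4.

C2H4O4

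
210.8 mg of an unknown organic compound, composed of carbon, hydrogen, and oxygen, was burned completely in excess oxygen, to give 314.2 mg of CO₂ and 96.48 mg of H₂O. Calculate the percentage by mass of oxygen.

54.20%

mol C = 0.3142 g CO₂ ÷ 44.009 g/mol = 0.0071394 mol
mol H = 2 × 0.09648 g H₂O ÷ 18.015 g/mol = 0.010711 mol
mass O = 0.2108 − (0.085752 + 0.010797) = 0.11425 g → mol O = 0.11425 ÷ 15.999 = 0.0071412 mol
mass % O = 0.11425 g ÷ 0.2108 g × 100%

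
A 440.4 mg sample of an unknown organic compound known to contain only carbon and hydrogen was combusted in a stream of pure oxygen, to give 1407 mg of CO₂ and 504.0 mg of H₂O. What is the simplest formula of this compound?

mol C = 1.407 g CO₂ ÷ 44.009 g/mol = 0.031971 mol
mol H = 2 × 0.5040 g H₂O ÷ 18.015 g/mol = 0.055953 mol
Divide by the smallest (0.031971 mol): C 1.000, H 1.750
Multiplying each by 4 gives whole numbers: C 4.00, H 7.00

C4H7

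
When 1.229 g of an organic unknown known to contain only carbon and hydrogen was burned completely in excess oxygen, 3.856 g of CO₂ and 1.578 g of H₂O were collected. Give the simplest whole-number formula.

mol C = 3.856 g CO₂ ÷ 44.009 g/mol = 0.087618 mol
mol H = 2 × 1.578 g H₂O ÷ 18.015 g/mol = 0.17519 mol
Divide by the smallest (0.087618 mol): C 1.000, H 1.999

CH2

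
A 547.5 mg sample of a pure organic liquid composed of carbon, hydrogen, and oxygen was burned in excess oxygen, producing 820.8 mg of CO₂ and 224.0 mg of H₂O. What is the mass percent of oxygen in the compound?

54.51%

mol C = 0.8208 g CO₂ ÷ 44.009 g/mol = 0.018651 mol
mol H = 2 × 0.2240 g H₂O ÷ 18.015 g/mol = 0.024868 mol
mass O = 0.5475 − (0.22401 + 0.025067) = 0.29842 g → mol O = 0.29842 ÷ 15.999 = 0.018652 mol
mass % O = 0.29842 g ÷ 0.5475 g × 100%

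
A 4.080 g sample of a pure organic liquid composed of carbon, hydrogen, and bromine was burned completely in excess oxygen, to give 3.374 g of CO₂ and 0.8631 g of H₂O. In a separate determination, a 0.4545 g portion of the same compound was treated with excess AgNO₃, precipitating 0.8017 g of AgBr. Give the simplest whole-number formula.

C4H5Br2

mol C = 3.374 g CO₂ ÷ 44.009 g/mol = 0.076666 mol
mol H = 2 × 0.8631 g H₂O ÷ 18.015 g/mol = 0.095820 mol
From the AgBr data: mol Br per gram of compound = (0.8017 ÷ 187.772) ÷ 0.4545 = 0.0093939 mol/g, so in the 4.080 g combustion sample mol Br = 0.038327 mol
Divide by the smallest (0.038327 mol): C 2.000, H 2.500, Br 1.000
Multiplying each by 2 gives whole numbers: C 4.00, H 5.00, Br 2.00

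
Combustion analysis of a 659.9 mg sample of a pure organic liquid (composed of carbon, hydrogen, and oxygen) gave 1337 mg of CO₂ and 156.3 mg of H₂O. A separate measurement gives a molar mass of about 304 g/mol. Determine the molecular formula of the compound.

C14H8O8

mol C = 1.337 g CO₂ ÷ 44.009 g/mol = 0.030380 mol
mol H = 2 × 0.1563 g H₂O ÷ 18.015 g/mol = 0.017352 mol
mass O = 0.6599 − (0.36490 + 0.017491) = 0.27751 g → mol O = 0.27751 ÷ 15.999 = 0.017346 mol
Divide by the smallest (0.017346 mol): C 1.751, H 1.000, O 1.000
Multiplying each by 4 gives whole numbers: C 7.01, H 4.00, O 4.00
Empirical formula: C7H4O4
Empirical-formula mass = 152.10 g/mol; 304 ÷ 152.10 ≈ 2, so the molecular formula is C14H8O8.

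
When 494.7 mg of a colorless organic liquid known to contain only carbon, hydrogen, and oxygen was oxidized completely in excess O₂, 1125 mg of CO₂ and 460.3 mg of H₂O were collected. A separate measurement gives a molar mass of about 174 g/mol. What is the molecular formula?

C9H18O3

mol C = 1.125 g CO₂ ÷ 44.009 g/mol = 0.025563 mol
mol H = 2 × 0.4603 g H₂O ÷ 18.015 g/mol = 0.051102 mol
mass O = 0.4947 − (0.30704 + 0.051511) = 0.13615 g → mol O = 0.13615 ÷ 15.999 = 0.0085101 mol
Divide by the smallest (0.0085101 mol): C 3.004, H 6.005, O 1.000
Empirical formula: C3H6O
Empirical-formula mass = 58.08 g/mol; 174 ÷ 58.08 ≈ 3, so the molecular formula is C9H18O3.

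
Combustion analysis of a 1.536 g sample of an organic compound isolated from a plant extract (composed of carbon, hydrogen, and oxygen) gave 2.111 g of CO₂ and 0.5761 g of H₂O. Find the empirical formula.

C6H8O7

mol C = 2.111 g CO₂ ÷ 44.009 g/mol = 0.047967 mol
mol H = 2 × 0.5761 g H₂O ÷ 18.015 g/mol = 0.063958 mol
mass O = 1.536 − (0.57614 + 0.064469) = 0.89539 g → mol O = 0.89539 ÷ 15.999 = 0.055966 mol
Divide by the smallest (0.047967 mol): C 1.000, H 1.333, O 1.167
Multiplying each by 6 gives whole numbers: C 6.00, H 8.00, O 7.00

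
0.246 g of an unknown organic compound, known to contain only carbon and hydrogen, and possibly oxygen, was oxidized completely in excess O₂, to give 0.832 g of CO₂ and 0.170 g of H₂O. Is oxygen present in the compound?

no

mol C = 0.832 g CO₂ ÷ 44.009 g/mol = 0.01891 mol
mol H = 2 × 0.170 g H₂O ÷ 18.015 g/mol = 0.01887 mol
C and H together account for 0.2461 g — essentially the entire 0.246 g sample — so the compound contains no oxygen.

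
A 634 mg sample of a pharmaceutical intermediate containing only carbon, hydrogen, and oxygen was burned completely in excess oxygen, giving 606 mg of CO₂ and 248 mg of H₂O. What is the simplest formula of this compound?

CH2O2

mol C = 0.606 g CO₂ ÷ 44.009 g/mol = 0.01377 mol
mol H = 2 × 0.248 g H₂O ÷ 18.015 g/mol = 0.02753 mol
mass O = 0.634 − (0.1654 + 0.02775) = 0.4409 g → mol O = 0.4409 ÷ 15.999 = 0.02756 mol
Divide by the smallest (0.01377 mol): C 1.000, H 1.999, O 2.001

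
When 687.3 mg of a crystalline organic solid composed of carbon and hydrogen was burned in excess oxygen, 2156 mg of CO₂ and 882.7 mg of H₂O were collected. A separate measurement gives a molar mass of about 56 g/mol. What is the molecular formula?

C4H8

mol C = 2.156 g CO₂ ÷ 44.009 g/mol = 0.048990 mol
mol H = 2 × 0.8827 g H₂O ÷ 18.015 g/mol = 0.097996 mol
Divide by the smallest (0.048990 mol): C 1.000, H 2.000
Empirical formula: CH2
Empirical-formula mass = 14.03 g/mol; 56 ÷ 14.03 ≈ 4, so the molecular formula is C4H8.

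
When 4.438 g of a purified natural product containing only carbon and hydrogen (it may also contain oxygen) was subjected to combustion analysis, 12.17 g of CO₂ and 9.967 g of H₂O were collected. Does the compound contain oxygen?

no

mol C = 12.17 g CO₂ ÷ 44.009 g/mol = 0.27653 mol
mol H = 2 × 9.967 g H₂O ÷ 18.015 g/mol = 1.1065 mol
C and H together account for 4.4368 g — essentially the entire 4.438 g sample — so the compound contains no oxygen.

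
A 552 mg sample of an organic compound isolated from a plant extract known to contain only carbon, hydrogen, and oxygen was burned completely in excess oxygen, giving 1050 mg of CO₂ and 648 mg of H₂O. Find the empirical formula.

C2H6O

mol C = 1.05 g CO₂ ÷ 44.009 g/mol = 0.02386 mol
mol H = 2 × 0.648 g H₂O ÷ 18.015 g/mol = 0.07194 mol
mass O = 0.552 − (0.2866 + 0.07252) = 0.1929 g → mol O = 0.1929 ÷ 15.999 = 0.01206 mol
Divide by the smallest (0.01206 mol): C 1.979, H 5.966, O 1.000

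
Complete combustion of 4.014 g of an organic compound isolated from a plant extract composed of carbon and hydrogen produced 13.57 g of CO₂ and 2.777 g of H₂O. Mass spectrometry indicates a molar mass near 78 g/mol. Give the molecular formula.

mol C = 13.57 g CO₂ ÷ 44.009 g/mol = 0.30835 mol
mol H = 2 × 2.777 g H₂O ÷ 18.015 g/mol = 0.30830 mol
Divide by the smallest (0.30830 mol): C 1.000, H 1.000
Empirical formula: CH
Empirical-formula mass = 13.02 g/mol; 78 ÷ 13.02 ≈ 6, so the molecular formula is C6H6.

C6H6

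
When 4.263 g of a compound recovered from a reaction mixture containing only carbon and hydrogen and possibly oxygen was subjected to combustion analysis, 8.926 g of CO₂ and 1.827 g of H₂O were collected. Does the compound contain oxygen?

mol C = 8.926 g CO₂ ÷ 44.009 g/mol = 0.20282 mol
mol H = 2 × 1.827 g H₂O ÷ 18.015 g/mol = 0.20283 mol
C and H account for only 2.6406 g of the 4.263 g sample; the remaining 1.6224 g must be oxygen.

yes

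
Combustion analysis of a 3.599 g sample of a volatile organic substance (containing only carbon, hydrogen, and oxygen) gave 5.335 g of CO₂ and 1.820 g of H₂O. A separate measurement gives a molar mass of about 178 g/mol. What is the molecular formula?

C6H10O6

mol C = 5.335 g CO₂ ÷ 44.009 g/mol = 0.12123 mol
mol H = 2 × 1.820 g H₂O ÷ 18.015 g/mol = 0.20205 mol
mass O = 3.599 − (1.4560 + 0.20367) = 1.9393 g → mol O = 1.9393 ÷ 15.999 = 0.12121 mol
Divide by the smallest (0.12121 mol): C 1.000, H 1.667, O 1.000
Multiplying each by 3 gives whole numbers: C 3.00, H 5.00, O 3.00
Empirical formula: C3H5O3
Empirical-formula mass = 89.07 g/mol; 178 ÷ 89.07 ≈ 2, so the molecular formula is C6H10O6.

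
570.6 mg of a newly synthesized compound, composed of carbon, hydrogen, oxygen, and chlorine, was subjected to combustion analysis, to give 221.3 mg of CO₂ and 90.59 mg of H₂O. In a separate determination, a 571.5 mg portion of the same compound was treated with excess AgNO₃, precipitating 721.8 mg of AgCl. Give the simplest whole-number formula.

mol C = 0.2213 g CO₂ ÷ 44.009 g/mol = 0.0050285 mol
mol H = 2 × 0.09059 g H₂O ÷ 18.015 g/mol = 0.010057 mol
From the AgCl data: mol Cl per gram of compound = (0.7218 ÷ 143.318) ÷ 0.5715 = 0.0088125 mol/g, so in the 0.5706 g combustion sample mol Cl = 0.0050284 mol
mass O = 0.5706 − (0.060398 + 0.010138 + 0.17826) = 0.32181 g → mol O = 0.32181 ÷ 15.999 = 0.020114 mol
Divide by the smallest (0.0050284 mol): C 1.000, H 2.000, Cl 1.000, O 4.000

CH2ClO4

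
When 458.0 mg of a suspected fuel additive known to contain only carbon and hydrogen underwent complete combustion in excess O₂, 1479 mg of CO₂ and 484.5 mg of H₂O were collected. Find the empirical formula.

C5H8

mol C = 1.479 g CO₂ ÷ 44.009 g/mol = 0.033607 mol
mol H = 2 × 0.4845 g H₂O ÷ 18.015 g/mol = 0.053789 mol
Divide by the smallest (0.033607 mol): C 1.000, H 1.601
Multiplying each by 5 gives whole numbers: C 5.00, H 8.00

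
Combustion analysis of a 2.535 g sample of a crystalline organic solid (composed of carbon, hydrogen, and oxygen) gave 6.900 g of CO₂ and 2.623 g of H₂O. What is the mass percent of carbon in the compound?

74.29%

mol C = 6.900 g CO₂ ÷ 44.009 g/mol = 0.15679 mol
mol H = 2 × 2.623 g H₂O ÷ 18.015 g/mol = 0.29120 mol
mass O = 2.535 − (1.8832 + 0.29353) = 0.35831 g → mol O = 0.35831 ÷ 15.999 = 0.022396 mol
mass % C = 1.8832 g ÷ 2.535 g × 100%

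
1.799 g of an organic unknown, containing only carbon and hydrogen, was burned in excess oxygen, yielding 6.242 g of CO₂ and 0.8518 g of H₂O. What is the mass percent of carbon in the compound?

mol C = 6.242 g CO₂ ÷ 44.009 g/mol = 0.14183 mol
mol H = 2 × 0.8518 g H₂O ÷ 18.015 g/mol = 0.094566 mol
mass % C = 1.7036 g ÷ 1.799 g × 100%

94.70%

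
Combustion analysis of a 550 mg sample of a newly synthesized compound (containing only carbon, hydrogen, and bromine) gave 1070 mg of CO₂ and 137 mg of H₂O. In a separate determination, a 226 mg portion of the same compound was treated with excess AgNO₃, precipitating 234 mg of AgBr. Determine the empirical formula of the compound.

C8H5Br

mol C = 1.07 g CO₂ ÷ 44.009 g/mol = 0.02431 mol
mol H = 2 × 0.137 g H₂O ÷ 18.015 g/mol = 0.01521 mol
From the AgBr data: mol Br per gram of compound = (0.234 ÷ 187.772) ÷ 0.226 = 0.005514 mol/g, so in the 0.550 g combustion sample mol Br = 0.003033 mol
Divide by the smallest (0.003033 mol): C 8.017, H 5.015, Br 1.000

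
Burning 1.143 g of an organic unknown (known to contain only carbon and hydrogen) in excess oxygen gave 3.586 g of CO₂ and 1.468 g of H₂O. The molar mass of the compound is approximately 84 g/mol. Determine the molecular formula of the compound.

C6H12

mol C = 3.586 g CO₂ ÷ 44.009 g/mol = 0.081483 mol
mol H = 2 × 1.468 g H₂O ÷ 18.015 g/mol = 0.16298 mol
Divide by the smallest (0.081483 mol): C 1.000, H 2.000
Empirical formula: CH2
Empirical-formula mass = 14.03 g/mol; 84 ÷ 14.03 ≈ 6, so the molecular formula is C6H12.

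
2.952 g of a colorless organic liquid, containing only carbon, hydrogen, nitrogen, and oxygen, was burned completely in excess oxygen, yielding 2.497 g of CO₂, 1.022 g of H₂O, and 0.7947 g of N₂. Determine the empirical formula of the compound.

C2H4N2O3

mol C = 2.497 g CO₂ ÷ 44.009 g/mol = 0.056738 mol
mol H = 2 × 1.022 g H₂O ÷ 18.015 g/mol = 0.11346 mol
mol N = 2 × 0.7947 g N₂ ÷ 28.014 g/mol = 0.056736 mol
mass O = 2.952 − (0.68148 + 0.11437 + 0.79470) = 1.3614 g → mol O = 1.3614 ÷ 15.999 = 0.085096 mol
Divide by the smallest (0.056736 mol): C 1.000, H 2.000, N 1.000, O 1.500
Multiplying each by 2 gives whole numbers: C 2.00, H 4.00, N 2.00, O 3.00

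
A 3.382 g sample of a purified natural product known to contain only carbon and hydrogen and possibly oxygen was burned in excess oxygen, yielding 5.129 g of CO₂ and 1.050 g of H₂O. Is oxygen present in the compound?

yes

mol C = 5.129 g CO₂ ÷ 44.009 g/mol = 0.11654 mol
mol H = 2 × 1.050 g H₂O ÷ 18.015 g/mol = 0.11657 mol
C and H account for only 1.5173 g of the 3.382 g sample; the remaining 1.8647 g must be oxygen.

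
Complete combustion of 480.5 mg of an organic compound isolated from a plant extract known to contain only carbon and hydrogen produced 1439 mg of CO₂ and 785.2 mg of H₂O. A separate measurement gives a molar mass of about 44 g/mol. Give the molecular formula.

mol C = 1.439 g CO₂ ÷ 44.009 g/mol = 0.032698 mol
mol H = 2 × 0.7852 g H₂O ÷ 18.015 g/mol = 0.087172 mol
Divide by the smallest (0.032698 mol): C 1.000, H 2.666
Multiplying each by 3 gives whole numbers: C 3.00, H 8.00
Empirical formula: C3H8
Empirical-formula mass = 44.10 g/mol; 44 ÷ 44.10 ≈ 1, so the molecular formula is C3H8.

C3H8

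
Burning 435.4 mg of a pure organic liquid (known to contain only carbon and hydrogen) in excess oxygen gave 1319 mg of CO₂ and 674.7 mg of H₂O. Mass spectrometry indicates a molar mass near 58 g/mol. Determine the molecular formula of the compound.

mol C = 1.319 g CO₂ ÷ 44.009 g/mol = 0.029971 mol
mol H = 2 × 0.6747 g H₂O ÷ 18.015 g/mol = 0.074904 mol
Divide by the smallest (0.029971 mol): C 1.000, H 2.499
Multiplying each by 2 gives whole numbers: C 2.00, H 5.00
Empirical formula: C2H5
Empirical-formula mass = 29.06 g/mol; 58 ÷ 29.06 ≈ 2, so the molecular formula is C4H10.

C4H10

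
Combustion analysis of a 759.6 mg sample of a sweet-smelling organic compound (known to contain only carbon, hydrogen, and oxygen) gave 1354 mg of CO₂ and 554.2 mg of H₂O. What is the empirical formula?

C3H6O2

mol C = 1.354 g CO₂ ÷ 44.009 g/mol = 0.030766 mol
mol H = 2 × 0.5542 g H₂O ÷ 18.015 g/mol = 0.061527 mol
mass O = 0.7596 − (0.36954 + 0.062019) = 0.32805 g → mol O = 0.32805 ÷ 15.999 = 0.020504 mol
Divide by the smallest (0.020504 mol): C 1.500, H 3.001, O 1.000
Multiplying each by 2 gives whole numbers: C 3.00, H 6.00, O 2.00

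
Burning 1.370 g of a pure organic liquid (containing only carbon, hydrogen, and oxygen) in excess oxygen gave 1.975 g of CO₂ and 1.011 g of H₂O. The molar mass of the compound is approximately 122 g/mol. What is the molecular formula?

mol C = 1.975 g CO₂ ÷ 44.009 g/mol = 0.044877 mol
mol H = 2 × 1.011 g H₂O ÷ 18.015 g/mol = 0.11224 mol
mass O = 1.370 − (0.53902 + 0.11314) = 0.71784 g → mol O = 0.71784 ÷ 15.999 = 0.044868 mol
Divide by the smallest (0.044868 mol): C 1.000, H 2.502, O 1.000
Multiplying each by 2 gives whole numbers: C 2.00, H 5.00, O 2.00
Empirical formula: C2H5O2
Empirical-formula mass = 61.06 g/mol; 122 ÷ 61.06 ≈ 2, so the molecular formula is C4H10O4.

C4H10O4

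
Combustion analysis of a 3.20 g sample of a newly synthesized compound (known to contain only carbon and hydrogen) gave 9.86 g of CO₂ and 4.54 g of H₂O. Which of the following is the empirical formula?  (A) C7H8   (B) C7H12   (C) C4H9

mol C = 9.86 g CO₂ ÷ 44.009 g/mol = 0.2240 mol
mol H = 2 × 4.54 g H₂O ÷ 18.015 g/mol = 0.5040 mol
Divide by the smallest (0.2240 mol): C 1.000, H 2.250
Multiplying each by 4 gives whole numbers: C 4.00, H 9.00

(C) C4H9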